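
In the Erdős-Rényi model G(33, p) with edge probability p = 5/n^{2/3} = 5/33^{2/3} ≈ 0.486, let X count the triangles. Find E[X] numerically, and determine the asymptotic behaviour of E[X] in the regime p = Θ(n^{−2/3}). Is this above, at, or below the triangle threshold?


Number of potential triangles: C(33, 3) = 5456.
Each occurs with probability p³ ≈ (0.486)³ ≈ 1.147842e-01.
By linearity: E[X] = C(33, 3)·p³ ≈ 5456 · 1.147842e-01 ≈ 626.2626.
Since α = 2/3 < 1, p = c/n^{2/3} ≫ 1/n is above the triangle threshold p ~ 1/n. Asymptotically E[X] ~ (c³/6)·n^{3(1−α)} = (5³/6)·n^{1} → ∞; triangles are abundant w.h.p.

E[X] ≈ 626.2626; in regime p = Θ(1/n^{2/3}) E[X] diverges (above the triangle threshold p ~ 1/n).


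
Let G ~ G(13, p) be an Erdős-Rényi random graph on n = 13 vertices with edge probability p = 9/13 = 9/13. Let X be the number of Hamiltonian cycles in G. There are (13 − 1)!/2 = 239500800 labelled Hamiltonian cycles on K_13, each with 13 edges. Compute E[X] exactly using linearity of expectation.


K_13 has (13 − 1)!/2 = 239500800 labelled Hamiltonian cycles.
For each such Hamiltonian cycle H, let X_H = 1 if all 13 edges of H are present in G. Then P[X_H = 1] = p^{13} = (9/13)^{13} = 2541865828329/302875106592253.
By linearity: E[X] = Σ_H E[X_H] = 239500800 · p^{13} = 239500800 · 2541865828329/302875106592253 = 608778899377458163200/302875106592253.
Numerically: E[X] ≈ 2.01e+06.

E[X] = 239500800 · (9/13)^{13} = 608778899377458163200/302875106592253 ≈ 2.01e+06.


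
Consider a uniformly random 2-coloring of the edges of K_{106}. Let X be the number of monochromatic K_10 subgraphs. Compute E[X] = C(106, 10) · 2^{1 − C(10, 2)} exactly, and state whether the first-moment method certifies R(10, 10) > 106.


E[X] = C(106, 10) · 2^{1 − 45} = 31853506369685 · 2^{−44} = 31853506369685/17592186044416.
As a reduced fraction: E[X] = 31853506369685/17592186044416 ≈ 1.811.
Is E[X] < 1? NO.
Since E[X] ≥ 1, the first-moment bound is inconclusive at n = 106; it does NOT by itself certify R(10, 10) > 106.

E[X] = 31853506369685/17592186044416 ≈ 1.811; E[X] ≥ 1; first-moment method inconclusive here.


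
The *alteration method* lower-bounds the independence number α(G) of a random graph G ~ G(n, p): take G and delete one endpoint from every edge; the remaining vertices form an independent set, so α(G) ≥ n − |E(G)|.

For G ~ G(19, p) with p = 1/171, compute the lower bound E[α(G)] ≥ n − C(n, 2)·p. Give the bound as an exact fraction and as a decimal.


E[|E(G)|] = C(19, 2)·p = 171 · (1/171) = 1.
E[α(G)] ≥ n − E[|E(G)|] = 19 − 1 = 18.
Numerically: ≈ 18.0000.
(This is only a lower bound; the true E[α(G)] may be larger.)

E[α(G)] ≥ 18 ≈ 18.0000.


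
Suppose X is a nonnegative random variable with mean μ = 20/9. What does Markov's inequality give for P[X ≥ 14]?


μ = E[X] = 20/9, a = 14.
Markov: P[X ≥ 14] ≤ μ/a = (20/9)/14 = 10/63.
Numerically: ≈ 0.15873.
(Since a = 14 > μ = 2.22222, the bound 10/63 is < 1 and informative.)

P[X ≥ 14] ≤ 10/63 ≈ 0.15873.


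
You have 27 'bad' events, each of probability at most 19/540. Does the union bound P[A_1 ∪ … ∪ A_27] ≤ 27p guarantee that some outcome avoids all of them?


Union bound: P[∪_{i=1}^{27} A_i] ≤ Σ_i P[A_i] ≤ 27·p = 27·(19/540) = 19/20.
Numerically: 19/20 ≈ 0.95000.
Is 19/20 < 1? YES.
Since P[∪ A_i] ≤ 19/20 < 1, the complement has P[∩ A_i^c] ≥ 1 − 19/20 = 1/20 > 0, so some outcome avoids every A_i.

27·p = 19/20 ≈ 0.95000; existence CERTIFIED by the union bound.


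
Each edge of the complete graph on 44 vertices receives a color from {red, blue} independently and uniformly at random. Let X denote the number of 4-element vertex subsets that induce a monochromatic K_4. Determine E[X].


Let X = Σ_S X_S over the C(44, 4) = 135751 subsets S of size 4, where X_S = 1 if the K_4 on S is monochromatic.
For a fixed S, the K_4 on S has C(4, 2) = 6 edges. P[all 6 edges red] = (1/2)^6, and likewise for blue, so P[monochromatic] = 2·(1/2)^6 = 2^{1 − 6} = 1/32.
By linearity: E[X] = C(44, 4) · 2^{1 − 6} = 135751 · 1/32 = 135751/32.
Numerically: E[X] ≈ 4242.2188.

E[X] = C(44,4)·2^(1−C(4,2)) = 135751/32 ≈ 4242.2188.


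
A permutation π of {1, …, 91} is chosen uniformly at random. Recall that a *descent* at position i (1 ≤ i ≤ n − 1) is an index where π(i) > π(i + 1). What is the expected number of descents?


Write X = Σ X_I over i = 1, …, 90, with X_I the indicator of one descent.
There are 90 indicators.
For each fixed i, the pair (π(i), π(i+1)) is a uniformly random ordered pair of distinct values from {1, …, 91}; by symmetry P[π(i) > π(i+1)] = 1/2.
By linearity: E[X] = 90 · (1/2) = (91 − 1) · (1/2) = 45 ≈ 45.000000.

E[X] = 45 = 45.000000.


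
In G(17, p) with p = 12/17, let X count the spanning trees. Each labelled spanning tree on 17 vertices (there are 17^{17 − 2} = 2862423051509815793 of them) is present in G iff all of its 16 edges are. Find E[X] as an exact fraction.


K_17 has 17^{17 − 2} = 2862423051509815793 labelled spanning trees.
For each such spanning tree H, let X_H = 1 if all 16 edges of H are present in G. Then P[X_H = 1] = p^{16} = (12/17)^{16} = 184884258895036416/48661191875666868481.
By linearity: E[X] = Σ_H E[X_H] = 2862423051509815793 · p^{16} = 2862423051509815793 · 184884258895036416/48661191875666868481 = 184884258895036416/17.
Numerically: E[X] ≈ 1.088e+16.

E[X] = 2862423051509815793 · (12/17)^{16} = 184884258895036416/17 ≈ 1.088e+16.


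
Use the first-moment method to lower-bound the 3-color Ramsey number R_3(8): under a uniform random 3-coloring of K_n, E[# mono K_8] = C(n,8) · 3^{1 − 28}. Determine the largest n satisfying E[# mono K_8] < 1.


We need C(n, 8) · 3^{1 − 28} < 1, i.e. C(n, 8) < 3^{28 − 1} = 7625597484987.
Check values of n near the boundary:
  n = 152: C(152, 8) = 5859727868575; 5859727868575 < 7625597484987? YES
  n = 153: C(153, 8) = 6183023199255; 6183023199255 < 7625597484987? YES
  n = 154: C(154, 8) = 6521818990995; 6521818990995 < 7625597484987? YES
  n = 155: C(155, 8) = 6876747915675; 6876747915675 < 7625597484987? YES
  n = 156: C(156, 8) = 7248464019225; 7248464019225 < 7625597484987? YES
  n = 157: C(157, 8) = 7637643295425; 7637643295425 < 7625597484987? NO
  n = 158: C(158, 8) = 8044984271181; 8044984271181 < 7625597484987? NO
The largest n with C(n, 8) < 7625597484987 is n = 156 (where E[X] = 805384891025/847288609443 ≈ 0.9505437). Hence R_3(8) > 156, i.e. R_3(8) ≥ 157.

Largest n = 156; hence R_3(8) > 156.


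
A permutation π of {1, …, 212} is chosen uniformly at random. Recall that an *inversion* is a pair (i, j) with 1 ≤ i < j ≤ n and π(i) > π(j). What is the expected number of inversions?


Write X = Σ X_I over the C(212, 2) = 22366 pairs i < j, with X_I the indicator of one inversion.
There are 22366 indicators.
For each fixed pair i < j, the values π(i) and π(j) are two distinct elements of {1, …, 212} in uniformly random order; by symmetry P[π(i) > π(j)] = 1/2.
By linearity: E[X] = 22366 · (1/2) = C(212, 2) · (1/2) = 22366/2 = 11183 ≈ 11183.0000.

E[X] = 11183 = 11183.0000.


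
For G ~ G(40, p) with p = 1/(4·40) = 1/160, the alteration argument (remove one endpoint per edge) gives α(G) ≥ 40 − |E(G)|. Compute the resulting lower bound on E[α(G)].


E[|E(G)|] = C(40, 2)·p = 780 · (1/160) = 39/8.
E[α(G)] ≥ n − E[|E(G)|] = 40 − 39/8 = 281/8.
Numerically: ≈ 35.125000.
(This is only a lower bound; the true E[α(G)] may be larger.)

E[α(G)] ≥ 281/8 ≈ 35.125000.


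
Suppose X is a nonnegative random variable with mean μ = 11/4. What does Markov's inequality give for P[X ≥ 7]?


μ = E[X] = 11/4, a = 7.
Markov: P[X ≥ 7] ≤ μ/a = (11/4)/7 = 11/28.
Numerically: ≈ 0.392857.
(Since a = 7 > μ = 2.750000, the bound 11/28 is < 1 and informative.)

P[X ≥ 7] ≤ 11/28 ≈ 0.392857.


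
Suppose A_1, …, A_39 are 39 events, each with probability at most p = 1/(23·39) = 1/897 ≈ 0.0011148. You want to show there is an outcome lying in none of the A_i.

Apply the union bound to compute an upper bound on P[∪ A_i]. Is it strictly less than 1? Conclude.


Union bound: P[∪_{i=1}^{39} A_i] ≤ Σ_i P[A_i] ≤ 39·p = 39·(1/897) = 1/23.
Numerically: 1/23 ≈ 0.0434783.
Is 1/23 < 1? YES.
Since P[∪ A_i] ≤ 1/23 < 1, the complement has P[∩ A_i^c] ≥ 1 − 1/23 = 22/23 > 0, so some outcome avoids every A_i.

39·p = 1/23 ≈ 0.0434783; existence CERTIFIED by the union bound.


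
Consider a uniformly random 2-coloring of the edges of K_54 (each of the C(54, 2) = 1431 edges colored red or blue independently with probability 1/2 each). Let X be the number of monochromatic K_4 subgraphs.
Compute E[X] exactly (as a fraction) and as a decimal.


Let X = Σ_S X_S over the C(54, 4) = 316251 subsets S of size 4, where X_S = 1 if the K_4 on S is monochromatic.
For a fixed S, the K_4 on S has C(4, 2) = 6 edges. P[all 6 edges red] = (1/2)^6, and likewise for blue, so P[monochromatic] = 2·(1/2)^6 = 2^{1 − 6} = 1/32.
By linearity: E[X] = C(54, 4) · 2^{1 − 6} = 316251 · 1/32 = 316251/32.
Numerically: E[X] ≈ 9882.843750.

E[X] = C(54,4)·2^(1−C(4,2)) = 316251/32 ≈ 9882.843750.


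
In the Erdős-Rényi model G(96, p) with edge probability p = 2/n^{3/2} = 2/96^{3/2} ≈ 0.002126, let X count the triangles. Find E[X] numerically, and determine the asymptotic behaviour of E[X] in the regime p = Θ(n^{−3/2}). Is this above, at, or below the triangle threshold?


Number of potential triangles: C(96, 3) = 142880.
Each occurs with probability p³ ≈ (0.002126)³ ≈ 9.613232e-09.
By linearity: E[X] = C(96, 3)·p³ ≈ 142880 · 9.613232e-09 ≈ 0.0014.
Since α = 3/2 > 1, p = c/n^{3/2} = o(1/n) is below the triangle threshold p ~ 1/n. Asymptotically E[X] ~ (c³/6)·n^{3(1−α)} = (2³/6)·n^{-1.5} → 0, so by Markov's inequality G has no triangles w.h.p.

E[X] ≈ 0.0014; in regime p = Θ(1/n^{3/2}) E[X] tends to 0 (below the triangle threshold p ~ 1/n).


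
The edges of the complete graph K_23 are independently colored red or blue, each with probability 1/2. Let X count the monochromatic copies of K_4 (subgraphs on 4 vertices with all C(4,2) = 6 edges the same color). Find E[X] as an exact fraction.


Let X = Σ_S X_S over the C(23, 4) = 8855 subsets S of size 4, where X_S = 1 if the K_4 on S is monochromatic.
For a fixed S, the K_4 on S has C(4, 2) = 6 edges. P[all 6 edges red] = (1/2)^6, and likewise for blue, so P[monochromatic] = 2·(1/2)^6 = 2^{1 − 6} = 1/32.
Summing: E[X] = C(23, 4) · 2^{1 − 6} = 8855 · 1/32 = 8855/32.
Numerically: E[X] ≈ 276.719.

E[X] = C(23,4)·2^(1−C(4,2)) = 8855/32 ≈ 276.719.


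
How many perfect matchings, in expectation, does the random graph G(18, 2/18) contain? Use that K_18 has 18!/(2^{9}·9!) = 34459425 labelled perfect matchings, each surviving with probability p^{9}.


K_18 has 18!/(2^{9}·9!) = 34459425 labelled perfect matchings.
For each such perfect matching H, let X_H = 1 if all 9 edges of H are present in G. Then P[X_H = 1] = p^{9} = (1/9)^{9} = 1/387420489.
Summing the indicators: E[X] = Σ_H E[X_H] = 34459425 · p^{9} = 34459425 · 1/387420489 = 425425/4782969.
Numerically: E[X] ≈ 0.0889.

E[X] = 34459425 · (1/9)^{9} = 425425/4782969 ≈ 0.0889.


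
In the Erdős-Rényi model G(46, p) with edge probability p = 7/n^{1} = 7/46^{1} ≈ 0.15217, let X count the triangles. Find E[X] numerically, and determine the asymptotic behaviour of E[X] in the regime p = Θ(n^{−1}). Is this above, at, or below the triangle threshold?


Number of potential triangles: C(46, 3) = 15180.
Each occurs with probability p³ ≈ (0.15217)³ ≈ 3.5238761e-03.
By linearity: E[X] = C(46, 3)·p³ ≈ 15180 · 3.5238761e-03 ≈ 53.49244.
Here α = 1, so p = 7/n is exactly at the triangle threshold p ~ 1/n. Asymptotically E[X] → c³/6 = 7³/6 = 343/6 ≈ 57.16667, a bounded constant. In this regime the triangle count is asymptotically Poisson(c³/6).

E[X] ≈ 53.49244; in regime p = Θ(1/n^{1}) E[X] stays bounded (at the triangle threshold p ~ 1/n).


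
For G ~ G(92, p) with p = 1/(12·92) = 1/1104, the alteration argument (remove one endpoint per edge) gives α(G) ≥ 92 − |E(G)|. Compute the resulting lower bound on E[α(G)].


E[|E(G)|] = C(92, 2)·p = 4186 · (1/1104) = 91/24.
E[α(G)] ≥ n − E[|E(G)|] = 92 − 91/24 = 2117/24.
Numerically: ≈ 88.2083.
(This is only a lower bound; the true E[α(G)] may be larger.)

E[α(G)] ≥ 2117/24 ≈ 88.2083.


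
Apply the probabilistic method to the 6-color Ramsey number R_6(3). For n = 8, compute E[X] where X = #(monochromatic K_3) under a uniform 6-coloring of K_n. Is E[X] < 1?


E[X] = C(8, 3) · 6^{1 − 3} = 56 · 6^{−2} = 56/36.
As a reduced fraction: E[X] = 14/9 ≈ 1.555556.
Is E[X] < 1? NO.
Since E[X] ≥ 1, the first-moment bound is inconclusive at n = 8; it does NOT by itself certify R_6(3) > 8.

E[X] = 14/9 ≈ 1.555556; E[X] ≥ 1; first-moment method inconclusive here.


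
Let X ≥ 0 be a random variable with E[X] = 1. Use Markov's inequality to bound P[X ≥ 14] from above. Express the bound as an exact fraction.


μ = E[X] = 1, a = 14.
Markov: P[X ≥ 14] ≤ μ/a = (1)/14 = 1/14.
Numerically: ≈ 0.0714.
(Since a = 14 > μ = 1.0000, the bound 1/14 is < 1 and informative.)

P[X ≥ 14] ≤ 1/14 ≈ 0.0714.


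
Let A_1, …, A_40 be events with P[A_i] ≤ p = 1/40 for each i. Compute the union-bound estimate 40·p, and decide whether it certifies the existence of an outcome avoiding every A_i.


Union bound: P[∪_{i=1}^{40} A_i] ≤ Σ_i P[A_i] ≤ 40·p = 40·(1/40) = 1.
Numerically: 1 ≈ 1.000.
Is 1 < 1? NO.
Since the bound 1 is ≥ 1, the union bound is uninformative here; it does NOT by itself certify existence.

40·p = 1 ≈ 1.000; existence NOT certified by the union bound.


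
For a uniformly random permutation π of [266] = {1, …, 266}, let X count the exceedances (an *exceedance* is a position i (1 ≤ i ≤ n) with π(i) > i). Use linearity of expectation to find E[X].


Write X = Σ_{i=1}^{266} X_i, where X_i = 1_{π(i) > i}.
For each fixed i, π(i) is uniform over {1, …, 266} (marginal of a uniform permutation), so P[π(i) > i] = (n − i)/n. Summing: Σ_{i=1}^{266} (n − i)/n = (0 + 1 + … + 265)/266 = 266(266 − 1)/(2·266) = (266 − 1)/2.
Hence E[X] = Σ_{i=1}^{266} (266 − i)/266 = 265/2 ≈ 132.500000.

E[X] = 265/2 = 132.500000.


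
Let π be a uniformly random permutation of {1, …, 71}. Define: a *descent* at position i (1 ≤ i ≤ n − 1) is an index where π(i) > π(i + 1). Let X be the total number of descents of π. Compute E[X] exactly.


Write X = Σ X_I over i = 1, …, 70, with X_I the indicator of one descent.
There are 70 indicators.
For each fixed i, the pair (π(i), π(i+1)) is a uniformly random ordered pair of distinct values from {1, …, 71}; by symmetry P[π(i) > π(i+1)] = 1/2.
By linearity: E[X] = 70 · (1/2) = (71 − 1) · (1/2) = 35 ≈ 35.00000.

E[X] = 35 = 35.00000.


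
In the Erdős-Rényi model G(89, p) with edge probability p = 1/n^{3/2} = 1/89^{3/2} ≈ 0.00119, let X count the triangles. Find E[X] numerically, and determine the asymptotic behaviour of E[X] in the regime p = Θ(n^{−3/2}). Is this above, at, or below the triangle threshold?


Number of potential triangles: C(89, 3) = 113564.
Each occurs with probability p³ ≈ (0.00119)³ ≈ 1.68945e-09.
By linearity: E[X] = C(89, 3)·p³ ≈ 113564 · 1.68945e-09 ≈ 0.000.
Since α = 3/2 > 1, p = c/n^{3/2} = o(1/n) is below the triangle threshold p ~ 1/n. Asymptotically E[X] ~ (c³/6)·n^{3(1−α)} = (1³/6)·n^{-1.5} → 0, so by Markov's inequality G has no triangles w.h.p.

E[X] ≈ 0.000; in regime p = Θ(1/n^{3/2}) E[X] tends to 0 (below the triangle threshold p ~ 1/n).


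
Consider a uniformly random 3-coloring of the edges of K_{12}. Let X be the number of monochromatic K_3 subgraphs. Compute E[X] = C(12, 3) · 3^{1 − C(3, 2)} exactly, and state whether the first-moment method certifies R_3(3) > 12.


E[X] = C(12, 3) · 3^{1 − 3} = 220 · 3^{−2} = 220/9.
As a reduced fraction: E[X] = 220/9 ≈ 24.44444.
Is E[X] < 1? NO.
Since E[X] ≥ 1, the first-moment bound is inconclusive at n = 12; it does NOT by itself certify R_3(3) > 12.

E[X] = 220/9 ≈ 24.44444; E[X] ≥ 1; first-moment method inconclusive here.


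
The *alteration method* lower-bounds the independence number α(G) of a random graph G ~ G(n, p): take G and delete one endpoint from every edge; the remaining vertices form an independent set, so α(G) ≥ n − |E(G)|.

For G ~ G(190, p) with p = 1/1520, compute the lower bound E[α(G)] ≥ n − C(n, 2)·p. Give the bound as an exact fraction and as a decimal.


E[|E(G)|] = C(190, 2)·p = 17955 · (1/1520) = 189/16.
E[α(G)] ≥ n − E[|E(G)|] = 190 − 189/16 = 2851/16.
Numerically: ≈ 178.18750.
(This is only a lower bound; the true E[α(G)] may be larger.)

E[α(G)] ≥ 2851/16 ≈ 178.18750.


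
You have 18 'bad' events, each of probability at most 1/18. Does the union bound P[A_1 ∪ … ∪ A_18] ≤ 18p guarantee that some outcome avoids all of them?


Union bound: P[∪_{i=1}^{18} A_i] ≤ Σ_i P[A_i] ≤ 18·p = 18·(1/18) = 1.
Numerically: 1 ≈ 1.00000.
Is 1 < 1? NO.
Since the bound 1 is ≥ 1, the union bound is uninformative here; it does NOT by itself certify existence.

18·p = 1 ≈ 1.00000; existence NOT certified by the union bound.


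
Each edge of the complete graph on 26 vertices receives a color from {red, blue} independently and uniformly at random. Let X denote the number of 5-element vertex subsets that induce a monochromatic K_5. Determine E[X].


Let X = Σ_S X_S over the C(26, 5) = 65780 subsets S of size 5, where X_S = 1 if the K_5 on S is monochromatic.
For a fixed S, the K_5 on S has C(5, 2) = 10 edges. P[all 10 edges red] = (1/2)^10, and likewise for blue, so P[monochromatic] = 2·(1/2)^10 = 2^{1 − 10} = 1/512.
Summing: E[X] = C(26, 5) · 2^{1 − 10} = 65780 · 1/512 = 16445/128.
Numerically: E[X] ≈ 128.476562.

E[X] = C(26,5)·2^(1−C(5,2)) = 16445/128 ≈ 128.476562.


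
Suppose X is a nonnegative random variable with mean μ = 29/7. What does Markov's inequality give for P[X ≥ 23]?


μ = E[X] = 29/7, a = 23.
Markov: P[X ≥ 23] ≤ μ/a = (29/7)/23 = 29/161.
Numerically: ≈ 0.180.
(Since a = 23 > μ = 4.143, the bound 29/161 is < 1 and informative.)

P[X ≥ 23] ≤ 29/161 ≈ 0.180.


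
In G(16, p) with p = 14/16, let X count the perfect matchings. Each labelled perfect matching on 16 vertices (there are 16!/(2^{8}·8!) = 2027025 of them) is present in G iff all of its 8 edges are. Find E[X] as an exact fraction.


K_16 has 16!/(2^{8}·8!) = 2027025 labelled perfect matchings.
For each such perfect matching H, let X_H = 1 if all 8 edges of H are present in G. Then P[X_H = 1] = p^{8} = (7/8)^{8} = 5764801/16777216.
Summing the indicators: E[X] = Σ_H E[X_H] = 2027025 · p^{8} = 2027025 · 5764801/16777216 = 11685395747025/16777216.
Numerically: E[X] ≈ 6.965e+05.

E[X] = 2027025 · (7/8)^{8} = 11685395747025/16777216 ≈ 6.965e+05.


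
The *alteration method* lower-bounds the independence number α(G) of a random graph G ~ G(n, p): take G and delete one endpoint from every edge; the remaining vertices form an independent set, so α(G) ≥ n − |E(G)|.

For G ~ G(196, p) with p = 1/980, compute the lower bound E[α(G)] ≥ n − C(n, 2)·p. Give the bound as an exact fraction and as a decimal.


E[|E(G)|] = C(196, 2)·p = 19110 · (1/980) = 39/2.
E[α(G)] ≥ n − E[|E(G)|] = 196 − 39/2 = 353/2.
Numerically: ≈ 176.500.
(This is only a lower bound; the true E[α(G)] may be larger.)

E[α(G)] ≥ 353/2 ≈ 176.500.


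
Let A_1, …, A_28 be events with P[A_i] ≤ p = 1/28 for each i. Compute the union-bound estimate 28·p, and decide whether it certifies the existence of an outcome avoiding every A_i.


Union bound: P[∪_{i=1}^{28} A_i] ≤ Σ_i P[A_i] ≤ 28·p = 28·(1/28) = 1.
Numerically: 1 ≈ 1.0000000.
Is 1 < 1? NO.
Since the bound 1 is ≥ 1, the union bound is uninformative here; it does NOT by itself certify existence.

28·p = 1 ≈ 1.0000000; existence NOT certified by the union bound.


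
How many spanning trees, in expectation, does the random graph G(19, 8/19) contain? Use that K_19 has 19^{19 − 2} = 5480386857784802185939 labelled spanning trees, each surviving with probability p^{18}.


K_19 has 19^{19 − 2} = 5480386857784802185939 labelled spanning trees.
For each such spanning tree H, let X_H = 1 if all 18 edges of H are present in G. Then P[X_H = 1] = p^{18} = (8/19)^{18} = 18014398509481984/104127350297911241532841.
Summing the indicators: E[X] = Σ_H E[X_H] = 5480386857784802185939 · p^{18} = 5480386857784802185939 · 18014398509481984/104127350297911241532841 = 18014398509481984/19.
Numerically: E[X] ≈ 9.48126e+14.

E[X] = 5480386857784802185939 · (8/19)^{18} = 18014398509481984/19 ≈ 9.48126e+14.


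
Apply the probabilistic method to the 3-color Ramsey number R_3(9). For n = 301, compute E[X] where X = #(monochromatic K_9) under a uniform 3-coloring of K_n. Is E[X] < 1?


E[X] = C(301, 9) · 3^{1 − 36} = 49533303936090975 · 3^{−35} = 49533303936090975/50031545098999707.
As a reduced fraction: E[X] = 16511101312030325/16677181699666569 ≈ 0.990041.
Is E[X] < 1? YES.
Since E[X] < 1, there exists a 3-coloring of K_{301} with no monochromatic K_9; hence R_3(9) > 301.

E[X] = 16511101312030325/16677181699666569 ≈ 0.990041; E[X] < 1, so R_3(9) > 301.


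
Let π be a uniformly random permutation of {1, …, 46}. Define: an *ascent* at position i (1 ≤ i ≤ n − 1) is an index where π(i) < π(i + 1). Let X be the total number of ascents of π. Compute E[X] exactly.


Write X = Σ X_I over i = 1, …, 45, with X_I the indicator of one ascent.
There are 45 indicators.
For each fixed i, the pair (π(i), π(i+1)) is a uniformly random ordered pair of distinct values from {1, …, 46}; by symmetry P[π(i) < π(i+1)] = 1/2.
By linearity: E[X] = 45 · (1/2) = (46 − 1) · (1/2) = 45/2 ≈ 22.50000.

E[X] = 45/2 = 22.50000.


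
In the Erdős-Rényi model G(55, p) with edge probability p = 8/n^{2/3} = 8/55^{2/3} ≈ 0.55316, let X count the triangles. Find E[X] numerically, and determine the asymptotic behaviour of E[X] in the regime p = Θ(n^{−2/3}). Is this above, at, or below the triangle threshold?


Number of potential triangles: C(55, 3) = 26235.
Each occurs with probability p³ ≈ (0.55316)³ ≈ 1.6925620e-01.
By linearity: E[X] = C(55, 3)·p³ ≈ 26235 · 1.6925620e-01 ≈ 4440.43636.
Since α = 2/3 < 1, p = c/n^{2/3} ≫ 1/n is above the triangle threshold p ~ 1/n. Asymptotically E[X] ~ (c³/6)·n^{3(1−α)} = (8³/6)·n^{1} → ∞; triangles are abundant w.h.p.

E[X] ≈ 4440.43636; in regime p = Θ(1/n^{2/3}) E[X] diverges (above the triangle threshold p ~ 1/n).


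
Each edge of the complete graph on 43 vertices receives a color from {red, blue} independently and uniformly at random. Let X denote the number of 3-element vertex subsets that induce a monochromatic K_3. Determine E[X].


Let X = Σ_S X_S over the C(43, 3) = 12341 subsets S of size 3, where X_S = 1 if the K_3 on S is monochromatic.
For a fixed S, the K_3 on S has C(3, 2) = 3 edges. P[all 3 edges red] = (1/2)^3, and likewise for blue, so P[monochromatic] = 2·(1/2)^3 = 2^{1 − 3} = 1/4.
By linearity of expectation: E[X] = C(43, 3) · 2^{1 − 3} = 12341 · 1/4 = 12341/4.
Numerically: E[X] ≈ 3085.250000.

E[X] = C(43,3)·2^(1−C(3,2)) = 12341/4 ≈ 3085.250000.


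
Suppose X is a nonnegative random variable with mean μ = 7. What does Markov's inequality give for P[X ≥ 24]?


μ = E[X] = 7, a = 24.
Markov: P[X ≥ 24] ≤ μ/a = (7)/24 = 7/24.
Numerically: ≈ 0.29167.
(Since a = 24 > μ = 7.00000, the bound 7/24 is < 1 and informative.)

P[X ≥ 24] ≤ 7/24 ≈ 0.29167.


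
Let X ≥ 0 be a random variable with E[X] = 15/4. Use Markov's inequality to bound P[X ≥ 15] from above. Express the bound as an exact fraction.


μ = E[X] = 15/4, a = 15.
Markov: P[X ≥ 15] ≤ μ/a = (15/4)/15 = 1/4.
Numerically: ≈ 0.2500.
(Since a = 15 > μ = 3.7500, the bound 1/4 is < 1 and informative.)

P[X ≥ 15] ≤ 1/4 ≈ 0.2500.


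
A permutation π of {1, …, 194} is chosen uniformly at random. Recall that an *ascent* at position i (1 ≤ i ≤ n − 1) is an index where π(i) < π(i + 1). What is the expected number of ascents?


Write X = Σ X_I over i = 1, …, 193, with X_I the indicator of one ascent.
There are 193 indicators.
For each fixed i, the pair (π(i), π(i+1)) is a uniformly random ordered pair of distinct values from {1, …, 194}; by symmetry P[π(i) < π(i+1)] = 1/2.
By linearity: E[X] = 193 · (1/2) = (194 − 1) · (1/2) = 193/2 ≈ 96.5000.

E[X] = 193/2 = 96.5000.


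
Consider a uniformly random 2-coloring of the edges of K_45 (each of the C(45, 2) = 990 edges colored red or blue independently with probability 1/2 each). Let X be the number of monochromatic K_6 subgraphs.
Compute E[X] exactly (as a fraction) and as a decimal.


Let X = Σ_S X_S over the C(45, 6) = 8145060 subsets S of size 6, where X_S = 1 if the K_6 on S is monochromatic.
For a fixed S, the K_6 on S has C(6, 2) = 15 edges. P[all 15 edges red] = (1/2)^15, and likewise for blue, so P[monochromatic] = 2·(1/2)^15 = 2^{1 − 15} = 1/16384.
By linearity of expectation: E[X] = C(45, 6) · 2^{1 − 15} = 8145060 · 1/16384 = 2036265/4096.
Numerically: E[X] ≈ 497.135.

E[X] = C(45,6)·2^(1−C(6,2)) = 2036265/4096 ≈ 497.135.


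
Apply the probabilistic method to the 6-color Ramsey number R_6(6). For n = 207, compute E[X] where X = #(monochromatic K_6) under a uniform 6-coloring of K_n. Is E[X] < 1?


E[X] = C(207, 6) · 6^{1 − 15} = 101563230237 · 6^{−14} = 101563230237/78364164096.
As a reduced fraction: E[X] = 33854410079/26121388032 ≈ 1.2960.
Is E[X] < 1? NO.
Since E[X] ≥ 1, the first-moment bound is inconclusive at n = 207; it does NOT by itself certify R_6(6) > 207.

E[X] = 33854410079/26121388032 ≈ 1.2960; E[X] ≥ 1; first-moment method inconclusive here.


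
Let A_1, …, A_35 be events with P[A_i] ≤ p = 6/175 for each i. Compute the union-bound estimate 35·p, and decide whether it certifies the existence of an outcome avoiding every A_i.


Union bound: P[∪_{i=1}^{35} A_i] ≤ Σ_i P[A_i] ≤ 35·p = 35·(6/175) = 6/5.
Numerically: 6/5 ≈ 1.200000.
Is 6/5 < 1? NO.
Since the bound 6/5 is ≥ 1, the union bound is uninformative here; it does NOT by itself certify existence.

35·p = 6/5 ≈ 1.200000; existence NOT certified by the union bound.


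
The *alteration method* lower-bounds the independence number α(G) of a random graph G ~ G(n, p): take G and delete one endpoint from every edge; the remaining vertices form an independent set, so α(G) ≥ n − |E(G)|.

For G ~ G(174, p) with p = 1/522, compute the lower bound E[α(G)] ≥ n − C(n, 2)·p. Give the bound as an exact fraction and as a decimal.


E[|E(G)|] = C(174, 2)·p = 15051 · (1/522) = 173/6.
E[α(G)] ≥ n − E[|E(G)|] = 174 − 173/6 = 871/6.
Numerically: ≈ 145.166667.
(This is only a lower bound; the true E[α(G)] may be larger.)

E[α(G)] ≥ 871/6 ≈ 145.166667.


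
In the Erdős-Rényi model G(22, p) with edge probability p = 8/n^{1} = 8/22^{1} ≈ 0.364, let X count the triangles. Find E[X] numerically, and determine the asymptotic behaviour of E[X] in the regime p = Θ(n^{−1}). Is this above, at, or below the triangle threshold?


Number of potential triangles: C(22, 3) = 1540.
Each occurs with probability p³ ≈ (0.364)³ ≈ 4.80841e-02.
By linearity: E[X] = C(22, 3)·p³ ≈ 1540 · 4.80841e-02 ≈ 74.050.
Here α = 1, so p = 8/n is exactly at the triangle threshold p ~ 1/n. Asymptotically E[X] → c³/6 = 8³/6 = 256/3 ≈ 85.333, a bounded constant. In this regime the triangle count is asymptotically Poisson(c³/6).

E[X] ≈ 74.050; in regime p = Θ(1/n^{1}) E[X] stays bounded (at the triangle threshold p ~ 1/n).


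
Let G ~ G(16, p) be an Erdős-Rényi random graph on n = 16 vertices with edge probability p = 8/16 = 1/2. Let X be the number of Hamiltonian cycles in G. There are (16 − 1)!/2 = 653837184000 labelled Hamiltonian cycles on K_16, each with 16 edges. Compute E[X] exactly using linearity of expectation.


K_16 has (16 − 1)!/2 = 653837184000 labelled Hamiltonian cycles.
For each such Hamiltonian cycle H, let X_H = 1 if all 16 edges of H are present in G. Then P[X_H = 1] = p^{16} = (1/2)^{16} = 1/65536.
By linearity: E[X] = Σ_H E[X_H] = 653837184000 · p^{16} = 653837184000 · 1/65536 = 638512875/64.
Numerically: E[X] ≈ 9.9768e+06.

E[X] = 653837184000 · (1/2)^{16} = 638512875/64 ≈ 9.9768e+06.


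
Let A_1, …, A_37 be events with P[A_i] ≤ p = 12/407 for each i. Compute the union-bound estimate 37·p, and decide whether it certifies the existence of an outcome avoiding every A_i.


Union bound: P[∪_{i=1}^{37} A_i] ≤ Σ_i P[A_i] ≤ 37·p = 37·(12/407) = 12/11.
Numerically: 12/11 ≈ 1.091.
Is 12/11 < 1? NO.
Since the bound 12/11 is ≥ 1, the union bound is uninformative here; it does NOT by itself certify existence.

37·p = 12/11 ≈ 1.091; existence NOT certified by the union bound.


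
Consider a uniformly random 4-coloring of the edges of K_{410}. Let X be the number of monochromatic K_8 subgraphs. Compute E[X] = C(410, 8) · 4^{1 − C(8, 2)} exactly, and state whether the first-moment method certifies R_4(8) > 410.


E[X] = C(410, 8) · 4^{1 − 28} = 18488798173326195 · 4^{−27} = 18488798173326195/18014398509481984.
As a reduced fraction: E[X] = 18488798173326195/18014398509481984 ≈ 1.02633.
Is E[X] < 1? NO.
Since E[X] ≥ 1, the first-moment bound is inconclusive at n = 410; it does NOT by itself certify R_4(8) > 410.

E[X] = 18488798173326195/18014398509481984 ≈ 1.02633; E[X] ≥ 1; first-moment method inconclusive here.


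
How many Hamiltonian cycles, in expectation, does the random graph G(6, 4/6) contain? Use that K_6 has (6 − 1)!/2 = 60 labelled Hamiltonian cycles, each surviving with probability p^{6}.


K_6 has (6 − 1)!/2 = 60 labelled Hamiltonian cycles.
For each such Hamiltonian cycle H, let X_H = 1 if all 6 edges of H are present in G. Then P[X_H = 1] = p^{6} = (2/3)^{6} = 64/729.
By linearity: E[X] = Σ_H E[X_H] = 60 · p^{6} = 60 · 64/729 = 1280/243.
Numerically: E[X] ≈ 5.27.

E[X] = 60 · (2/3)^{6} = 1280/243 ≈ 5.27.


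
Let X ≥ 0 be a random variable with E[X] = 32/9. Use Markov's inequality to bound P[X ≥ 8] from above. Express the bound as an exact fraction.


μ = E[X] = 32/9, a = 8.
Markov: P[X ≥ 8] ≤ μ/a = (32/9)/8 = 4/9.
Numerically: ≈ 0.4444.
(Since a = 8 > μ = 3.5556, the bound 4/9 is < 1 and informative.)

P[X ≥ 8] ≤ 4/9 ≈ 0.4444.


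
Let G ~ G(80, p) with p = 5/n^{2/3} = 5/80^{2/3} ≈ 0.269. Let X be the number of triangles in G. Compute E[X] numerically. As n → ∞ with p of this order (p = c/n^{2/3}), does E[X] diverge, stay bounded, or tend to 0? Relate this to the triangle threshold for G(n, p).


Number of potential triangles: C(80, 3) = 82160.
Each occurs with probability p³ ≈ (0.269)³ ≈ 1.95313e-02.
By linearity: E[X] = C(80, 3)·p³ ≈ 82160 · 1.95313e-02 ≈ 1604.688.
Since α = 2/3 < 1, p = c/n^{2/3} ≫ 1/n is above the triangle threshold p ~ 1/n. Asymptotically E[X] ~ (c³/6)·n^{3(1−α)} = (5³/6)·n^{1} → ∞; triangles are abundant w.h.p.

E[X] ≈ 1604.688; in regime p = Θ(1/n^{2/3}) E[X] diverges (above the triangle threshold p ~ 1/n).


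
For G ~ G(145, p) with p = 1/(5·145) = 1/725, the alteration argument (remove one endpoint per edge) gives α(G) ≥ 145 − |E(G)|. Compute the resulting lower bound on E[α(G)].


E[|E(G)|] = C(145, 2)·p = 10440 · (1/725) = 72/5.
E[α(G)] ≥ n − E[|E(G)|] = 145 − 72/5 = 653/5.
Numerically: ≈ 130.600000.
(This is only a lower bound; the true E[α(G)] may be larger.)

E[α(G)] ≥ 653/5 ≈ 130.600000.


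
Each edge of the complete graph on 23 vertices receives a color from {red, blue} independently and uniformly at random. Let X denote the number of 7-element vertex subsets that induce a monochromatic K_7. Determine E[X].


Let X = Σ_S X_S over the C(23, 7) = 245157 subsets S of size 7, where X_S = 1 if the K_7 on S is monochromatic.
For a fixed S, the K_7 on S has C(7, 2) = 21 edges. P[all 21 edges red] = (1/2)^21, and likewise for blue, so P[monochromatic] = 2·(1/2)^21 = 2^{1 − 21} = 1/1048576.
By linearity: E[X] = C(23, 7) · 2^{1 − 21} = 245157 · 1/1048576 = 245157/1048576.
Numerically: E[X] ≈ 0.2338.

E[X] = C(23,7)·2^(1−C(7,2)) = 245157/1048576 ≈ 0.2338.


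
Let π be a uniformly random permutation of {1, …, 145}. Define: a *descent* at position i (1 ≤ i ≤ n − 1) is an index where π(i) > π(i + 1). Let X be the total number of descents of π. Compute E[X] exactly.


Write X = Σ X_I over i = 1, …, 144, with X_I the indicator of one descent.
There are 144 indicators.
For each fixed i, the pair (π(i), π(i+1)) is a uniformly random ordered pair of distinct values from {1, …, 145}; by symmetry P[π(i) > π(i+1)] = 1/2.
By linearity: E[X] = 144 · (1/2) = (145 − 1) · (1/2) = 72 ≈ 72.000.

E[X] = 72 = 72.000.


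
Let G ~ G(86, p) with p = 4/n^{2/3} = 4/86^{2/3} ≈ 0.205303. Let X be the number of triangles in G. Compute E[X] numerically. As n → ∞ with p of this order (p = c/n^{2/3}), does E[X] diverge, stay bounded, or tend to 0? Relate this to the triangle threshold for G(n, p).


Number of potential triangles: C(86, 3) = 102340.
Each occurs with probability p³ ≈ (0.205303)³ ≈ 8.65332612e-03.
By linearity: E[X] = C(86, 3)·p³ ≈ 102340 · 8.65332612e-03 ≈ 885.581395.
Since α = 2/3 < 1, p = c/n^{2/3} ≫ 1/n is above the triangle threshold p ~ 1/n. Asymptotically E[X] ~ (c³/6)·n^{3(1−α)} = (4³/6)·n^{1} → ∞; triangles are abundant w.h.p.

E[X] ≈ 885.581395; in regime p = Θ(1/n^{2/3}) E[X] diverges (above the triangle threshold p ~ 1/n).


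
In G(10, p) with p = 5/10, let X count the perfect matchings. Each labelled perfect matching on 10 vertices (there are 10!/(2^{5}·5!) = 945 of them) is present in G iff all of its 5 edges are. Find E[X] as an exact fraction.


K_10 has 10!/(2^{5}·5!) = 945 labelled perfect matchings.
For each such perfect matching H, let X_H = 1 if all 5 edges of H are present in G. Then P[X_H = 1] = p^{5} = (1/2)^{5} = 1/32.
By linearity: E[X] = Σ_H E[X_H] = 945 · p^{5} = 945 · 1/32 = 945/32.
Numerically: E[X] ≈ 29.5.

E[X] = 945 · (1/2)^{5} = 945/32 ≈ 29.5.


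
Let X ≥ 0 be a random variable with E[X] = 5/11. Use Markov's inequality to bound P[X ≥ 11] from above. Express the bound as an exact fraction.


μ = E[X] = 5/11, a = 11.
Markov: P[X ≥ 11] ≤ μ/a = (5/11)/11 = 5/121.
Numerically: ≈ 0.04132.
(Since a = 11 > μ = 0.45455, the bound 5/121 is < 1 and informative.)

P[X ≥ 11] ≤ 5/121 ≈ 0.04132.


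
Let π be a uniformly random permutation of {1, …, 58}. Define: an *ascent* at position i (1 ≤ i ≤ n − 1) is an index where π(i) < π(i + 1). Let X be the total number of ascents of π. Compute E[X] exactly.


Write X = Σ X_I over i = 1, …, 57, with X_I the indicator of one ascent.
There are 57 indicators.
For each fixed i, the pair (π(i), π(i+1)) is a uniformly random ordered pair of distinct values from {1, …, 58}; by symmetry P[π(i) < π(i+1)] = 1/2.
By linearity: E[X] = 57 · (1/2) = (58 − 1) · (1/2) = 57/2 ≈ 28.50000.

E[X] = 57/2 = 28.50000.


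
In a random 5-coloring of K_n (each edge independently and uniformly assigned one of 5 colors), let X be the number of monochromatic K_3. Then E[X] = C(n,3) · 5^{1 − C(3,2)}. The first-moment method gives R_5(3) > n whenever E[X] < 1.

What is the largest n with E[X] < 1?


We need C(n, 3) · 5^{1 − 3} < 1, i.e. C(n, 3) < 5^{3 − 1} = 25.
Check values of n near the boundary:
  n = 5: C(5, 3) = 10; 10 < 25? YES
  n = 6: C(6, 3) = 20; 20 < 25? YES
  n = 7: C(7, 3) = 35; 35 < 25? NO
  n = 8: C(8, 3) = 56; 56 < 25? NO
  n = 9: C(9, 3) = 84; 84 < 25? NO
The largest n with C(n, 3) < 25 is n = 6 (where E[X] = 4/5 ≈ 0.800). Hence R_5(3) > 6, i.e. R_5(3) ≥ 7.

Largest n = 6; hence R_5(3) > 6.


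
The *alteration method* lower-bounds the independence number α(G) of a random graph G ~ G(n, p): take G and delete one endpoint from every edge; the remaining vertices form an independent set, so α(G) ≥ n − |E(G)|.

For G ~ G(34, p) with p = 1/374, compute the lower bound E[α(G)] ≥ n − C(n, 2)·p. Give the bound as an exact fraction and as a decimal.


E[|E(G)|] = C(34, 2)·p = 561 · (1/374) = 3/2.
E[α(G)] ≥ n − E[|E(G)|] = 34 − 3/2 = 65/2.
Numerically: ≈ 32.5000.
(This is only a lower bound; the true E[α(G)] may be larger.)

E[α(G)] ≥ 65/2 ≈ 32.5000.


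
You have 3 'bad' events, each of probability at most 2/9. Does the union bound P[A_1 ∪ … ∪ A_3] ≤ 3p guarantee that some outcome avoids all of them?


Union bound: P[∪_{i=1}^{3} A_i] ≤ Σ_i P[A_i] ≤ 3·p = 3·(2/9) = 2/3.
Numerically: 2/3 ≈ 0.666667.
Is 2/3 < 1? YES.
Since P[∪ A_i] ≤ 2/3 < 1, the complement has P[∩ A_i^c] ≥ 1 − 2/3 = 1/3 > 0, so some outcome avoids every A_i.

3·p = 2/3 ≈ 0.666667; existence CERTIFIED by the union bound.


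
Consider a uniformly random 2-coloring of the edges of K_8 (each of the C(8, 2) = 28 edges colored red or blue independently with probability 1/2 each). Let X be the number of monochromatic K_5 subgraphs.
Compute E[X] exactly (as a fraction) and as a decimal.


Let X = Σ_S X_S over the C(8, 5) = 56 subsets S of size 5, where X_S = 1 if the K_5 on S is monochromatic.
For a fixed S, the K_5 on S has C(5, 2) = 10 edges. P[all 10 edges red] = (1/2)^10, and likewise for blue, so P[monochromatic] = 2·(1/2)^10 = 2^{1 − 10} = 1/512.
By linearity: E[X] = C(8, 5) · 2^{1 − 10} = 56 · 1/512 = 7/64.
Numerically: E[X] ≈ 0.109.

E[X] = C(8,5)·2^(1−C(5,2)) = 7/64 ≈ 0.109.


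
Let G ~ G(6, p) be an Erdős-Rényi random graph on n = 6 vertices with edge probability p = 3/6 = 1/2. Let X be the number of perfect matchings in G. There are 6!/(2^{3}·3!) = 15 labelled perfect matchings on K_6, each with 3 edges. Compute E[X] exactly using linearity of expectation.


K_6 has 6!/(2^{3}·3!) = 15 labelled perfect matchings.
For each such perfect matching H, let X_H = 1 if all 3 edges of H are present in G. Then P[X_H = 1] = p^{3} = (1/2)^{3} = 1/8.
By linearity: E[X] = Σ_H E[X_H] = 15 · p^{3} = 15 · 1/8 = 15/8.
Numerically: E[X] ≈ 1.88.

E[X] = 15 · (1/2)^{3} = 15/8 ≈ 1.88.


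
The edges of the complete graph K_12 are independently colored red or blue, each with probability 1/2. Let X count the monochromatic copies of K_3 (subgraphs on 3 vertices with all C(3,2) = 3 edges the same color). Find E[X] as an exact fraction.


Let X = Σ_S X_S over the C(12, 3) = 220 subsets S of size 3, where X_S = 1 if the K_3 on S is monochromatic.
For a fixed S, the K_3 on S has C(3, 2) = 3 edges. P[all 3 edges red] = (1/2)^3, and likewise for blue, so P[monochromatic] = 2·(1/2)^3 = 2^{1 − 3} = 1/4.
Summing: E[X] = C(12, 3) · 2^{1 − 3} = 220 · 1/4 = 55.
Numerically: E[X] ≈ 55.000.

E[X] = C(12,3)·2^(1−C(3,2)) = 55 ≈ 55.000.


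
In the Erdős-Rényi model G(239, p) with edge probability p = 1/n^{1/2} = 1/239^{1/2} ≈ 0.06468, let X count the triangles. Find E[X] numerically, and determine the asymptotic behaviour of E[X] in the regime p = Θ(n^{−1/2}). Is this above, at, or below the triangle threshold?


Number of potential triangles: C(239, 3) = 2246839.
Each occurs with probability p³ ≈ (0.06468)³ ≈ 2.706470e-04.
By linearity: E[X] = C(239, 3)·p³ ≈ 2246839 · 2.706470e-04 ≈ 608.1001.
Since α = 1/2 < 1, p = c/n^{1/2} ≫ 1/n is above the triangle threshold p ~ 1/n. Asymptotically E[X] ~ (c³/6)·n^{3(1−α)} = (1³/6)·n^{1.5} → ∞; triangles are abundant w.h.p.

E[X] ≈ 608.1001; in regime p = Θ(1/n^{1/2}) E[X] diverges (above the triangle threshold p ~ 1/n).


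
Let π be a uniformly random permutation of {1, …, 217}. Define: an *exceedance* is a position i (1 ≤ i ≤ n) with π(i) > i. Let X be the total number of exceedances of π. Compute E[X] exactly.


Write X = Σ_{i=1}^{217} X_i, where X_i = 1_{π(i) > i}.
For each fixed i, π(i) is uniform over {1, …, 217} (marginal of a uniform permutation), so P[π(i) > i] = (n − i)/n. Summing: Σ_{i=1}^{217} (n − i)/n = (0 + 1 + … + 216)/217 = 217(217 − 1)/(2·217) = (217 − 1)/2.
Hence E[X] = Σ_{i=1}^{217} (217 − i)/217 = 108 ≈ 108.0000.

E[X] = 108 = 108.0000.
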